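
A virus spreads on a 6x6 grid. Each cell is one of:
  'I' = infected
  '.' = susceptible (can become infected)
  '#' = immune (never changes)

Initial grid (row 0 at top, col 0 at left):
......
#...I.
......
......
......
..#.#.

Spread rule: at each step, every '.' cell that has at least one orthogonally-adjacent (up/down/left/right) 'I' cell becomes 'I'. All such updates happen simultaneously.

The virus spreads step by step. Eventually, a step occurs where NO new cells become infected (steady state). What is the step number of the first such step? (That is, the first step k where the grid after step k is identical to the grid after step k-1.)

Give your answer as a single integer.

Step 0 (initial): 1 infected
Step 1: +4 new -> 5 infected
Step 2: +6 new -> 11 infected
Step 3: +6 new -> 17 infected
Step 4: +5 new -> 22 infected
Step 5: +6 new -> 28 infected
Step 6: +2 new -> 30 infected
Step 7: +2 new -> 32 infected
Step 8: +1 new -> 33 infected
Step 9: +0 new -> 33 infected

Answer: 9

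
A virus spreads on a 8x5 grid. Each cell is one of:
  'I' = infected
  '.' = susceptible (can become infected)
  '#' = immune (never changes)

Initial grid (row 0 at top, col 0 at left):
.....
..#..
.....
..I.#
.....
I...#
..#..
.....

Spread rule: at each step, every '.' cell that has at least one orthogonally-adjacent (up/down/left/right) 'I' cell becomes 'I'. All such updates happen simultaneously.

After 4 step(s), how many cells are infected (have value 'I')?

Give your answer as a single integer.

Step 0 (initial): 2 infected
Step 1: +7 new -> 9 infected
Step 2: +8 new -> 17 infected
Step 3: +7 new -> 24 infected
Step 4: +6 new -> 30 infected

Answer: 30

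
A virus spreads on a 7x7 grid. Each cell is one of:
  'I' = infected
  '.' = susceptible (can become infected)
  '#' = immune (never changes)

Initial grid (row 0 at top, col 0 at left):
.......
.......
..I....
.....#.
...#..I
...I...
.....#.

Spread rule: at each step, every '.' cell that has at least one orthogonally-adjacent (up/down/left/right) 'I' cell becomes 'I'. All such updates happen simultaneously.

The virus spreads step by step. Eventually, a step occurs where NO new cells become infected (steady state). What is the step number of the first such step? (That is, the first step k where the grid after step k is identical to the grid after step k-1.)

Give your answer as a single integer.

Step 0 (initial): 3 infected
Step 1: +10 new -> 13 infected
Step 2: +15 new -> 28 infected
Step 3: +11 new -> 39 infected
Step 4: +6 new -> 45 infected
Step 5: +1 new -> 46 infected
Step 6: +0 new -> 46 infected

Answer: 6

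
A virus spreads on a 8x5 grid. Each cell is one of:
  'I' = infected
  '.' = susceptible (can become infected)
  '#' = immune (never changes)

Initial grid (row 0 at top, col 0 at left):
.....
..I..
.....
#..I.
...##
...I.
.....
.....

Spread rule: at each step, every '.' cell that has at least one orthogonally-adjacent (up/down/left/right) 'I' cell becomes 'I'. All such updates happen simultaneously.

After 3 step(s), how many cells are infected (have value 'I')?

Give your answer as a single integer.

Step 0 (initial): 3 infected
Step 1: +10 new -> 13 infected
Step 2: +12 new -> 25 infected
Step 3: +8 new -> 33 infected

Answer: 33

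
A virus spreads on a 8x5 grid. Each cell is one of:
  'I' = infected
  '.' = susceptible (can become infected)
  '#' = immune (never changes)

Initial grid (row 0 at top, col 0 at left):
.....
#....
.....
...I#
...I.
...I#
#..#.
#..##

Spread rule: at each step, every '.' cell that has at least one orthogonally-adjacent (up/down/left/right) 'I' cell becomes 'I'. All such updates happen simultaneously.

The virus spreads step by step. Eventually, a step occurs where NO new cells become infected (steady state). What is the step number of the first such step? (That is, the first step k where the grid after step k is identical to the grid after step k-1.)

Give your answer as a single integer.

Answer: 7

Derivation:
Step 0 (initial): 3 infected
Step 1: +5 new -> 8 infected
Step 2: +7 new -> 15 infected
Step 3: +9 new -> 24 infected
Step 4: +5 new -> 29 infected
Step 5: +1 new -> 30 infected
Step 6: +1 new -> 31 infected
Step 7: +0 new -> 31 infected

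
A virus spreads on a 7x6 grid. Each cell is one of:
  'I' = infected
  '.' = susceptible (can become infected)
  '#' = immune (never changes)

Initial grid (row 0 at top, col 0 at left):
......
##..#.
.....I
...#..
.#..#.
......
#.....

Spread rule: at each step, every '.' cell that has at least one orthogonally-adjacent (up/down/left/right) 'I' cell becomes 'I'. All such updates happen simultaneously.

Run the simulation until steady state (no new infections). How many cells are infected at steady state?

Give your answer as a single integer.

Step 0 (initial): 1 infected
Step 1: +3 new -> 4 infected
Step 2: +4 new -> 8 infected
Step 3: +4 new -> 12 infected
Step 4: +6 new -> 18 infected
Step 5: +6 new -> 24 infected
Step 6: +5 new -> 29 infected
Step 7: +4 new -> 33 infected
Step 8: +2 new -> 35 infected
Step 9: +0 new -> 35 infected

Answer: 35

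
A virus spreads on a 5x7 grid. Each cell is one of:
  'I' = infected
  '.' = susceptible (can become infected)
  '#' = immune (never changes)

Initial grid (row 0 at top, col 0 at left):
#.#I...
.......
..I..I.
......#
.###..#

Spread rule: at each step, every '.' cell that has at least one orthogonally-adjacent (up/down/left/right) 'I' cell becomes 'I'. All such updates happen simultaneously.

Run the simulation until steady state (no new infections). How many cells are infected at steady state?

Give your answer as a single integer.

Step 0 (initial): 3 infected
Step 1: +10 new -> 13 infected
Step 2: +9 new -> 22 infected
Step 3: +5 new -> 27 infected
Step 4: +1 new -> 28 infected
Step 5: +0 new -> 28 infected

Answer: 28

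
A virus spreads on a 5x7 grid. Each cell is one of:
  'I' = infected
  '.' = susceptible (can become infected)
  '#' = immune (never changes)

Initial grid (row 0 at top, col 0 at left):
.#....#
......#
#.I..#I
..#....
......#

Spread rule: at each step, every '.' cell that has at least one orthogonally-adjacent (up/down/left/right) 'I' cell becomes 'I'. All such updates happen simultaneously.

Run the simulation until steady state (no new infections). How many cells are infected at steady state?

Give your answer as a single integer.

Answer: 28

Derivation:
Step 0 (initial): 2 infected
Step 1: +4 new -> 6 infected
Step 2: +7 new -> 13 infected
Step 3: +8 new -> 21 infected
Step 4: +6 new -> 27 infected
Step 5: +1 new -> 28 infected
Step 6: +0 new -> 28 infected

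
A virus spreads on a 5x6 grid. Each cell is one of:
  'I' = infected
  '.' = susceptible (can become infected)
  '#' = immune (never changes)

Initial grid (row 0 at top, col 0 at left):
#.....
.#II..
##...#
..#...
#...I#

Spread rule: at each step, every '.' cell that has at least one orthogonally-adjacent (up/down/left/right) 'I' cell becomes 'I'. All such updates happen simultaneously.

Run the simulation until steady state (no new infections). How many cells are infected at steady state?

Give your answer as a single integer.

Answer: 21

Derivation:
Step 0 (initial): 3 infected
Step 1: +7 new -> 10 infected
Step 2: +7 new -> 17 infected
Step 3: +2 new -> 19 infected
Step 4: +1 new -> 20 infected
Step 5: +1 new -> 21 infected
Step 6: +0 new -> 21 infected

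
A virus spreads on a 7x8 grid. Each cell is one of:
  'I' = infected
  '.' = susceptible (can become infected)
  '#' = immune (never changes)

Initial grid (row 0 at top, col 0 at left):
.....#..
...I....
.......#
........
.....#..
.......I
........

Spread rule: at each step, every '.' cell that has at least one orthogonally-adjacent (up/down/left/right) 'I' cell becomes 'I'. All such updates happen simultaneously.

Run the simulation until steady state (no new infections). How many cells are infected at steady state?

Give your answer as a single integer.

Step 0 (initial): 2 infected
Step 1: +7 new -> 9 infected
Step 2: +11 new -> 20 infected
Step 3: +11 new -> 31 infected
Step 4: +11 new -> 42 infected
Step 5: +5 new -> 47 infected
Step 6: +3 new -> 50 infected
Step 7: +2 new -> 52 infected
Step 8: +1 new -> 53 infected
Step 9: +0 new -> 53 infected

Answer: 53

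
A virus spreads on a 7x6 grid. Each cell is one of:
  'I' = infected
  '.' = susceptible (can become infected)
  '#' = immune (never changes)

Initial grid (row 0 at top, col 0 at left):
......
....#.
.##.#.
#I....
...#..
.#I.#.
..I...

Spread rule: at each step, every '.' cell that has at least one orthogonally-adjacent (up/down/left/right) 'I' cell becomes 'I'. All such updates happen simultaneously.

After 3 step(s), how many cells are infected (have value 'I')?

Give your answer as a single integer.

Answer: 17

Derivation:
Step 0 (initial): 3 infected
Step 1: +6 new -> 9 infected
Step 2: +4 new -> 13 infected
Step 3: +4 new -> 17 infected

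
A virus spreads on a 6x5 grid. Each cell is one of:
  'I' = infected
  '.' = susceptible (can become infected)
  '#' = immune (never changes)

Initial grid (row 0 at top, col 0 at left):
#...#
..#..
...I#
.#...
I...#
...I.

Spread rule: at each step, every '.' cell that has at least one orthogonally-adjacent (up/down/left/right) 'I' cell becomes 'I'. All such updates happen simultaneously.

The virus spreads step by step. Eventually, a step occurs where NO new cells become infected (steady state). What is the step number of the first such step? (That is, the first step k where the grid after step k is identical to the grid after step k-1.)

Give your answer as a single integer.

Answer: 5

Derivation:
Step 0 (initial): 3 infected
Step 1: +9 new -> 12 infected
Step 2: +8 new -> 20 infected
Step 3: +3 new -> 23 infected
Step 4: +1 new -> 24 infected
Step 5: +0 new -> 24 infected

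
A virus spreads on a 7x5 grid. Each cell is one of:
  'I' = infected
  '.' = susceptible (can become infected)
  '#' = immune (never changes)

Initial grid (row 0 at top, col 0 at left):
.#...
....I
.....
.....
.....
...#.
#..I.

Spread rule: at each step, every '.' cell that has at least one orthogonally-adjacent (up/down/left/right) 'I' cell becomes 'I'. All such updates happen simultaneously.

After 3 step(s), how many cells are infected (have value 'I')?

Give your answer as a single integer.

Answer: 21

Derivation:
Step 0 (initial): 2 infected
Step 1: +5 new -> 7 infected
Step 2: +7 new -> 14 infected
Step 3: +7 new -> 21 infected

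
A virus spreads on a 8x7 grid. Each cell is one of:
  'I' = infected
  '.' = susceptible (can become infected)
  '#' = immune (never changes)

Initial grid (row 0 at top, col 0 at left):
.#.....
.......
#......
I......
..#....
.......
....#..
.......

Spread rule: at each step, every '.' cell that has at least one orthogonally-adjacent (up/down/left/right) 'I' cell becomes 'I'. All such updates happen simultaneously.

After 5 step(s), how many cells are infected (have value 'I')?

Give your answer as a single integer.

Step 0 (initial): 1 infected
Step 1: +2 new -> 3 infected
Step 2: +4 new -> 7 infected
Step 3: +5 new -> 12 infected
Step 4: +8 new -> 20 infected
Step 5: +9 new -> 29 infected

Answer: 29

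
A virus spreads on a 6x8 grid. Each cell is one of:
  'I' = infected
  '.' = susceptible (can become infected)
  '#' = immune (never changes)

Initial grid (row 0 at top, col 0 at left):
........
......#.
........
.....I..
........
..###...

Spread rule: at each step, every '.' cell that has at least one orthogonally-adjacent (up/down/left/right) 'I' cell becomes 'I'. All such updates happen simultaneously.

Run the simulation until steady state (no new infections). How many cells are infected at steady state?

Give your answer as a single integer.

Answer: 44

Derivation:
Step 0 (initial): 1 infected
Step 1: +4 new -> 5 infected
Step 2: +8 new -> 13 infected
Step 3: +8 new -> 21 infected
Step 4: +8 new -> 29 infected
Step 5: +6 new -> 35 infected
Step 6: +5 new -> 40 infected
Step 7: +3 new -> 43 infected
Step 8: +1 new -> 44 infected
Step 9: +0 new -> 44 infected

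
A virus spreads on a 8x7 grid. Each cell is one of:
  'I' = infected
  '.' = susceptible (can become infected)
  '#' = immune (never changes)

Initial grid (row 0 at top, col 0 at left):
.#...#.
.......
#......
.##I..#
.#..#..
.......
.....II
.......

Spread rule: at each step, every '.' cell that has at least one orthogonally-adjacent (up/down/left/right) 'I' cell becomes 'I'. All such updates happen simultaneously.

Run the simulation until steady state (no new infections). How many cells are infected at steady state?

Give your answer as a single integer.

Step 0 (initial): 3 infected
Step 1: +8 new -> 11 infected
Step 2: +11 new -> 22 infected
Step 3: +8 new -> 30 infected
Step 4: +8 new -> 38 infected
Step 5: +5 new -> 43 infected
Step 6: +4 new -> 47 infected
Step 7: +1 new -> 48 infected
Step 8: +0 new -> 48 infected

Answer: 48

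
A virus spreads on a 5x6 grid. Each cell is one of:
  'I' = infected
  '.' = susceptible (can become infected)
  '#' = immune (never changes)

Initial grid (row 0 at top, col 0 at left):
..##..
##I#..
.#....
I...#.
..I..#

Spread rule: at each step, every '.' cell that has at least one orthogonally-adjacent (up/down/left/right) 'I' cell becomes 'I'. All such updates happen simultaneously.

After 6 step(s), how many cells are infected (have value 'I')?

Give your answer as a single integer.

Answer: 20

Derivation:
Step 0 (initial): 3 infected
Step 1: +7 new -> 10 infected
Step 2: +3 new -> 13 infected
Step 3: +1 new -> 14 infected
Step 4: +2 new -> 16 infected
Step 5: +3 new -> 19 infected
Step 6: +1 new -> 20 infected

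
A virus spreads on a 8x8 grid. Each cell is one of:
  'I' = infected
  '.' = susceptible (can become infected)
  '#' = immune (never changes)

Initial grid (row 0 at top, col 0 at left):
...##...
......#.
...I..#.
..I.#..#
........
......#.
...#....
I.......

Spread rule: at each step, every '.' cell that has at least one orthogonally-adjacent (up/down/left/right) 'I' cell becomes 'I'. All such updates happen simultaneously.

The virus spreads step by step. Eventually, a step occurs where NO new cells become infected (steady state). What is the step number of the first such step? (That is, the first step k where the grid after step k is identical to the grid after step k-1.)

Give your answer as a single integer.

Step 0 (initial): 3 infected
Step 1: +8 new -> 11 infected
Step 2: +11 new -> 22 infected
Step 3: +11 new -> 33 infected
Step 4: +7 new -> 40 infected
Step 5: +6 new -> 46 infected
Step 6: +4 new -> 50 infected
Step 7: +4 new -> 54 infected
Step 8: +2 new -> 56 infected
Step 9: +0 new -> 56 infected

Answer: 9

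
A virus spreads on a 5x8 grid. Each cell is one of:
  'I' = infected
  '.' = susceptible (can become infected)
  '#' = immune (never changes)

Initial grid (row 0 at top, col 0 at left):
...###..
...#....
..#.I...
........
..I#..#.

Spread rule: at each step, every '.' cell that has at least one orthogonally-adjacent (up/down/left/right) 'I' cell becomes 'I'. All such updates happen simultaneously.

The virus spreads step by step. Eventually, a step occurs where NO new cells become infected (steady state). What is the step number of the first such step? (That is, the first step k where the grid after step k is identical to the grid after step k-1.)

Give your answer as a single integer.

Answer: 7

Derivation:
Step 0 (initial): 2 infected
Step 1: +6 new -> 8 infected
Step 2: +7 new -> 15 infected
Step 3: +6 new -> 21 infected
Step 4: +5 new -> 26 infected
Step 5: +5 new -> 31 infected
Step 6: +2 new -> 33 infected
Step 7: +0 new -> 33 infected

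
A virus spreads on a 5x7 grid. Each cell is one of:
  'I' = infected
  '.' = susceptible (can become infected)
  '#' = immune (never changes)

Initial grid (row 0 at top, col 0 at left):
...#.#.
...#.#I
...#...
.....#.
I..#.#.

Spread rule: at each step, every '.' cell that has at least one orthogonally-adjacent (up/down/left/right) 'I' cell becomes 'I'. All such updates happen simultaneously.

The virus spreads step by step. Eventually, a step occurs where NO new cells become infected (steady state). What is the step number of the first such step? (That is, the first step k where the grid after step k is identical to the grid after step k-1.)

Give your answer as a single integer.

Answer: 7

Derivation:
Step 0 (initial): 2 infected
Step 1: +4 new -> 6 infected
Step 2: +5 new -> 11 infected
Step 3: +5 new -> 16 infected
Step 4: +6 new -> 22 infected
Step 5: +4 new -> 26 infected
Step 6: +1 new -> 27 infected
Step 7: +0 new -> 27 infected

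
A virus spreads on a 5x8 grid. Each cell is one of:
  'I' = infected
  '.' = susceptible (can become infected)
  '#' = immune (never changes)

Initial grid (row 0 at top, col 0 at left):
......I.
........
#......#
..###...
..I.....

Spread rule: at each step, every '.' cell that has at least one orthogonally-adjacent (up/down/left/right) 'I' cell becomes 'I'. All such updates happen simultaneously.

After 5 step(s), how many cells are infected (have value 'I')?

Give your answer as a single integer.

Answer: 34

Derivation:
Step 0 (initial): 2 infected
Step 1: +5 new -> 7 infected
Step 2: +7 new -> 14 infected
Step 3: +7 new -> 21 infected
Step 4: +8 new -> 29 infected
Step 5: +5 new -> 34 infected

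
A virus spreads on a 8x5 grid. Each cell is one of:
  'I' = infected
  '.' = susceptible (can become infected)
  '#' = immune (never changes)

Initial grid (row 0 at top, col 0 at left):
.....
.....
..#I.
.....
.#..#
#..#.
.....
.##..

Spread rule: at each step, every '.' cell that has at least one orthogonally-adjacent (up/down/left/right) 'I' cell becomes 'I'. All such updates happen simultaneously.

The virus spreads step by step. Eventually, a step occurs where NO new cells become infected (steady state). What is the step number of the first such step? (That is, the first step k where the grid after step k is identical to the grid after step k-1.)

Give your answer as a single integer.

Step 0 (initial): 1 infected
Step 1: +3 new -> 4 infected
Step 2: +6 new -> 10 infected
Step 3: +5 new -> 15 infected
Step 4: +5 new -> 20 infected
Step 5: +5 new -> 25 infected
Step 6: +2 new -> 27 infected
Step 7: +3 new -> 30 infected
Step 8: +3 new -> 33 infected
Step 9: +0 new -> 33 infected

Answer: 9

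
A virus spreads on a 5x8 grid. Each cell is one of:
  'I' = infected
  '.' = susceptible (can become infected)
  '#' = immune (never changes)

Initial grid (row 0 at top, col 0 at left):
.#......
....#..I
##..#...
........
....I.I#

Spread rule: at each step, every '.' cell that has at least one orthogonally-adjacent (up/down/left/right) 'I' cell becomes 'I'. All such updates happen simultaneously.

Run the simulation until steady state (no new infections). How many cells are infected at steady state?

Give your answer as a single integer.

Answer: 34

Derivation:
Step 0 (initial): 3 infected
Step 1: +7 new -> 10 infected
Step 2: +7 new -> 17 infected
Step 3: +5 new -> 22 infected
Step 4: +5 new -> 27 infected
Step 5: +3 new -> 30 infected
Step 6: +2 new -> 32 infected
Step 7: +1 new -> 33 infected
Step 8: +1 new -> 34 infected
Step 9: +0 new -> 34 infected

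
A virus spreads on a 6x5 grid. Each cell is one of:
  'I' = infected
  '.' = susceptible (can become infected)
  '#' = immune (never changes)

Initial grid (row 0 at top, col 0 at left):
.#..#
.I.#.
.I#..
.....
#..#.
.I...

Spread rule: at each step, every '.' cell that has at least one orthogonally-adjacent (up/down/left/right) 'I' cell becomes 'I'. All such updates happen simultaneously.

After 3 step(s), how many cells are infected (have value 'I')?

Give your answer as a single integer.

Answer: 19

Derivation:
Step 0 (initial): 3 infected
Step 1: +7 new -> 10 infected
Step 2: +6 new -> 16 infected
Step 3: +3 new -> 19 infected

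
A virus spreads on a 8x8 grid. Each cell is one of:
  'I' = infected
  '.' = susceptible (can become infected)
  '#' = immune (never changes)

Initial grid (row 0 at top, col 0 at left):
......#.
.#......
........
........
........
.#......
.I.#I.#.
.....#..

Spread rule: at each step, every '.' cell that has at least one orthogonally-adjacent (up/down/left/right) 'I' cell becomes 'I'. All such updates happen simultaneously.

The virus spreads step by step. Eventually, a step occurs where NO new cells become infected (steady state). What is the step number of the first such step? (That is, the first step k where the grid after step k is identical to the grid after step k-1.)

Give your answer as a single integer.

Answer: 10

Derivation:
Step 0 (initial): 2 infected
Step 1: +6 new -> 8 infected
Step 2: +8 new -> 16 infected
Step 3: +6 new -> 22 infected
Step 4: +8 new -> 30 infected
Step 5: +9 new -> 39 infected
Step 6: +9 new -> 48 infected
Step 7: +7 new -> 55 infected
Step 8: +2 new -> 57 infected
Step 9: +1 new -> 58 infected
Step 10: +0 new -> 58 infected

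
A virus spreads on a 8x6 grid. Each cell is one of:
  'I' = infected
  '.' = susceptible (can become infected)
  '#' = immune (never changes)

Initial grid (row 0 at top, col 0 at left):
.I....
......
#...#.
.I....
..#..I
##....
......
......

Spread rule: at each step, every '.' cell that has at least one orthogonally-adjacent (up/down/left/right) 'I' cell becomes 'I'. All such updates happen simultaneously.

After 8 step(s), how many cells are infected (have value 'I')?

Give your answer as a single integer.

Step 0 (initial): 3 infected
Step 1: +10 new -> 13 infected
Step 2: +11 new -> 24 infected
Step 3: +7 new -> 31 infected
Step 4: +5 new -> 36 infected
Step 5: +2 new -> 38 infected
Step 6: +2 new -> 40 infected
Step 7: +2 new -> 42 infected
Step 8: +1 new -> 43 infected

Answer: 43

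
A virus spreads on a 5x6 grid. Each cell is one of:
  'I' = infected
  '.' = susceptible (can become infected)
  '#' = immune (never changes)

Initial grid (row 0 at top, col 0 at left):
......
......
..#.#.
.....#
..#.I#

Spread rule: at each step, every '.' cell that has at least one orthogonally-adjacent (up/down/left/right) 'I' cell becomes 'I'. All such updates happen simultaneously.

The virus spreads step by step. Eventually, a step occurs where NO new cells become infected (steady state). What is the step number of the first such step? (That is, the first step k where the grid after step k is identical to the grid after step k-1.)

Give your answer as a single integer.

Step 0 (initial): 1 infected
Step 1: +2 new -> 3 infected
Step 2: +1 new -> 4 infected
Step 3: +2 new -> 6 infected
Step 4: +2 new -> 8 infected
Step 5: +6 new -> 14 infected
Step 6: +6 new -> 20 infected
Step 7: +4 new -> 24 infected
Step 8: +1 new -> 25 infected
Step 9: +0 new -> 25 infected

Answer: 9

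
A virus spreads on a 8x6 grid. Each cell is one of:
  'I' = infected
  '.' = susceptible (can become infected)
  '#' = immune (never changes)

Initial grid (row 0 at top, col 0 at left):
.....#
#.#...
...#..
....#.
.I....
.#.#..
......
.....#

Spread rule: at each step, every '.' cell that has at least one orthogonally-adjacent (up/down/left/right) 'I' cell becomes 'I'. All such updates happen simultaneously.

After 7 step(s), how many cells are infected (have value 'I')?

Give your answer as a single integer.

Answer: 39

Derivation:
Step 0 (initial): 1 infected
Step 1: +3 new -> 4 infected
Step 2: +6 new -> 10 infected
Step 3: +7 new -> 17 infected
Step 4: +7 new -> 24 infected
Step 5: +7 new -> 31 infected
Step 6: +4 new -> 35 infected
Step 7: +4 new -> 39 infected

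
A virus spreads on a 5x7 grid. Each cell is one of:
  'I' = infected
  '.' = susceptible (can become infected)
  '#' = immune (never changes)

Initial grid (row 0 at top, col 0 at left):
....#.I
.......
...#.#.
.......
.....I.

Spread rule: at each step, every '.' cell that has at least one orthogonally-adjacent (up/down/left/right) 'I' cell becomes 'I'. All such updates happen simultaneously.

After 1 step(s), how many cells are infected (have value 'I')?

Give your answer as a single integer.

Answer: 7

Derivation:
Step 0 (initial): 2 infected
Step 1: +5 new -> 7 infected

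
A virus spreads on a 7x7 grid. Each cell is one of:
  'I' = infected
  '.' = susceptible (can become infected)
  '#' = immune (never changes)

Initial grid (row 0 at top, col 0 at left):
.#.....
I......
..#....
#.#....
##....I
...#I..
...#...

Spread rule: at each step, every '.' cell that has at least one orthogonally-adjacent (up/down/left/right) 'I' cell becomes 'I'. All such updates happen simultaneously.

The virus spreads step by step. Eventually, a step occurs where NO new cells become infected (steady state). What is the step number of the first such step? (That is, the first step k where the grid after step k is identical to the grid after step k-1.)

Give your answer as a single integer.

Answer: 8

Derivation:
Step 0 (initial): 3 infected
Step 1: +9 new -> 12 infected
Step 2: +8 new -> 20 infected
Step 3: +8 new -> 28 infected
Step 4: +6 new -> 34 infected
Step 5: +4 new -> 38 infected
Step 6: +2 new -> 40 infected
Step 7: +1 new -> 41 infected
Step 8: +0 new -> 41 infected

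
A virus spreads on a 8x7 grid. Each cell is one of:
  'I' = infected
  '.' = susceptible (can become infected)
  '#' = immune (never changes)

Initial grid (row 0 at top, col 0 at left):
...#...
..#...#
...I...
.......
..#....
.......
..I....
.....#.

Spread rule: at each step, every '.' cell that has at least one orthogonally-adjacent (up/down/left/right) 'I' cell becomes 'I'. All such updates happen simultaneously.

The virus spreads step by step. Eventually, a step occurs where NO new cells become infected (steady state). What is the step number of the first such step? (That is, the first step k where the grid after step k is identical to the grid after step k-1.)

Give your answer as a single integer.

Answer: 6

Derivation:
Step 0 (initial): 2 infected
Step 1: +8 new -> 10 infected
Step 2: +12 new -> 22 infected
Step 3: +14 new -> 36 infected
Step 4: +9 new -> 45 infected
Step 5: +6 new -> 51 infected
Step 6: +0 new -> 51 infected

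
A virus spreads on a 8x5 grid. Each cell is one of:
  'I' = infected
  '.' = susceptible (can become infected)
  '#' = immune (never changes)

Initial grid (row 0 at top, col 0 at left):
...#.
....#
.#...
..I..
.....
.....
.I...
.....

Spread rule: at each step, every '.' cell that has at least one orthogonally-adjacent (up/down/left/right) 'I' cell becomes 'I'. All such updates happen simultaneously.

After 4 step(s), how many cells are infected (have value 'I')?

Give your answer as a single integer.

Step 0 (initial): 2 infected
Step 1: +8 new -> 10 infected
Step 2: +11 new -> 21 infected
Step 3: +10 new -> 31 infected
Step 4: +4 new -> 35 infected

Answer: 35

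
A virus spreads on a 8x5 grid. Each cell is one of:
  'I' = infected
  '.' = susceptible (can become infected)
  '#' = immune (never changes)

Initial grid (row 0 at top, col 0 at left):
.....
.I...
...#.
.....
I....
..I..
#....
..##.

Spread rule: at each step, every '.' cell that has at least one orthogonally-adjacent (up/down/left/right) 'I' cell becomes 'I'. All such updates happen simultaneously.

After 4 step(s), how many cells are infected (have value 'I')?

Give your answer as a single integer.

Step 0 (initial): 3 infected
Step 1: +11 new -> 14 infected
Step 2: +11 new -> 25 infected
Step 3: +6 new -> 31 infected
Step 4: +5 new -> 36 infected

Answer: 36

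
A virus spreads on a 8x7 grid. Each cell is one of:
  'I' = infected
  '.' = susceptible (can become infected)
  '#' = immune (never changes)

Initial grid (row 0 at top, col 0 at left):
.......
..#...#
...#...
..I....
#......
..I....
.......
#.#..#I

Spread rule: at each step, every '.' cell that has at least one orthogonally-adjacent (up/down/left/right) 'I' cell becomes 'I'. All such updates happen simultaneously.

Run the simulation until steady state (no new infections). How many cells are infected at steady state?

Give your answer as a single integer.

Step 0 (initial): 3 infected
Step 1: +8 new -> 11 infected
Step 2: +11 new -> 22 infected
Step 3: +11 new -> 33 infected
Step 4: +7 new -> 40 infected
Step 5: +6 new -> 46 infected
Step 6: +2 new -> 48 infected
Step 7: +1 new -> 49 infected
Step 8: +0 new -> 49 infected

Answer: 49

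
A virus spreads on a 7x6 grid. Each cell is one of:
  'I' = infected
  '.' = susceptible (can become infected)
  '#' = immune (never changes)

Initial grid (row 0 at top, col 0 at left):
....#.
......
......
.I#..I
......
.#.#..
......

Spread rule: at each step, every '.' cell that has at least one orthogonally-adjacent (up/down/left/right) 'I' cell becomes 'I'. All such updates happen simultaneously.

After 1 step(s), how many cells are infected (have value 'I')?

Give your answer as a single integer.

Answer: 8

Derivation:
Step 0 (initial): 2 infected
Step 1: +6 new -> 8 infected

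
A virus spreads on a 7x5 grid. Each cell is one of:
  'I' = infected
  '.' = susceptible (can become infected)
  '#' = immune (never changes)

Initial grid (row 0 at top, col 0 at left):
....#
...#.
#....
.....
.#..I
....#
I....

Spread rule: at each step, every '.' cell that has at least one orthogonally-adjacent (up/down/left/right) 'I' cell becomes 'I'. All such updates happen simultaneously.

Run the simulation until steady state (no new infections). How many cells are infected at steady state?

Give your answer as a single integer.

Answer: 30

Derivation:
Step 0 (initial): 2 infected
Step 1: +4 new -> 6 infected
Step 2: +7 new -> 13 infected
Step 3: +6 new -> 19 infected
Step 4: +3 new -> 22 infected
Step 5: +2 new -> 24 infected
Step 6: +2 new -> 26 infected
Step 7: +3 new -> 29 infected
Step 8: +1 new -> 30 infected
Step 9: +0 new -> 30 infected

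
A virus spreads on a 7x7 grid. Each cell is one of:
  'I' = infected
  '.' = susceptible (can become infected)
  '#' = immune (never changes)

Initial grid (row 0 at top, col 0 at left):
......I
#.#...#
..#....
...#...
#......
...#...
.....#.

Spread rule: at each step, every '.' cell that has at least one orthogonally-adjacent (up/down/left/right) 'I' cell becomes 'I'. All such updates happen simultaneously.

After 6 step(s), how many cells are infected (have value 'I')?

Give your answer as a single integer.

Answer: 22

Derivation:
Step 0 (initial): 1 infected
Step 1: +1 new -> 2 infected
Step 2: +2 new -> 4 infected
Step 3: +3 new -> 7 infected
Step 4: +5 new -> 12 infected
Step 5: +5 new -> 17 infected
Step 6: +5 new -> 22 infected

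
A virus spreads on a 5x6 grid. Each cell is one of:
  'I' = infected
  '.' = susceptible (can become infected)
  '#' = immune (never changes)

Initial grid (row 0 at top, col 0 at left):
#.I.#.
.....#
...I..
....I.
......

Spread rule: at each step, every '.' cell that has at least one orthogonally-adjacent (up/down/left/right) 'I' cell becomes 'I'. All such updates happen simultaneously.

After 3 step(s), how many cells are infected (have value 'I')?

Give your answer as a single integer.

Answer: 23

Derivation:
Step 0 (initial): 3 infected
Step 1: +9 new -> 12 infected
Step 2: +7 new -> 19 infected
Step 3: +4 new -> 23 infected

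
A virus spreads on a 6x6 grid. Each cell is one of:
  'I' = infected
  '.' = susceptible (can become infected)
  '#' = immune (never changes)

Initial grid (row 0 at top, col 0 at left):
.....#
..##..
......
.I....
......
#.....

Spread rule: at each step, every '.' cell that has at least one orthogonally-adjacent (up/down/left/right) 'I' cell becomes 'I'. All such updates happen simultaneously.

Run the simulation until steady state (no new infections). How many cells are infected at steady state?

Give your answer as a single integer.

Step 0 (initial): 1 infected
Step 1: +4 new -> 5 infected
Step 2: +7 new -> 12 infected
Step 3: +6 new -> 18 infected
Step 4: +6 new -> 24 infected
Step 5: +5 new -> 29 infected
Step 6: +3 new -> 32 infected
Step 7: +0 new -> 32 infected

Answer: 32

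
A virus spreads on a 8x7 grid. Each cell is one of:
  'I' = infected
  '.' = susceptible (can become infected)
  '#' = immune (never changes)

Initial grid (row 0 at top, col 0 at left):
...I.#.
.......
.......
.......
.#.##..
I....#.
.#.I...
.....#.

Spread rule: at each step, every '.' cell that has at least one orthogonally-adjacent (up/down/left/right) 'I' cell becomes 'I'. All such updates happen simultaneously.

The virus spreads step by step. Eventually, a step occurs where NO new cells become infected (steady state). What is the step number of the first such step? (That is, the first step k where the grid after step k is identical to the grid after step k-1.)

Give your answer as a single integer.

Step 0 (initial): 3 infected
Step 1: +10 new -> 13 infected
Step 2: +11 new -> 24 infected
Step 3: +11 new -> 35 infected
Step 4: +8 new -> 43 infected
Step 5: +4 new -> 47 infected
Step 6: +2 new -> 49 infected
Step 7: +0 new -> 49 infected

Answer: 7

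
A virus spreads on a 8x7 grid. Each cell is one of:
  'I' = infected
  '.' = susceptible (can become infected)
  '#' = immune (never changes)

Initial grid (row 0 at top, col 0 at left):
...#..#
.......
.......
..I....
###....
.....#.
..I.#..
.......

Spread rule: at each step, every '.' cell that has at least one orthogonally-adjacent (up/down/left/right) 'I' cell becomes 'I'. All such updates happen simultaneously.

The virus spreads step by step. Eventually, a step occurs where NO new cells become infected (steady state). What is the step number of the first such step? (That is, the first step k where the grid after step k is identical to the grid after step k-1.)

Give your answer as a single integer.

Step 0 (initial): 2 infected
Step 1: +7 new -> 9 infected
Step 2: +11 new -> 20 infected
Step 3: +11 new -> 31 infected
Step 4: +7 new -> 38 infected
Step 5: +7 new -> 45 infected
Step 6: +4 new -> 49 infected
Step 7: +0 new -> 49 infected

Answer: 7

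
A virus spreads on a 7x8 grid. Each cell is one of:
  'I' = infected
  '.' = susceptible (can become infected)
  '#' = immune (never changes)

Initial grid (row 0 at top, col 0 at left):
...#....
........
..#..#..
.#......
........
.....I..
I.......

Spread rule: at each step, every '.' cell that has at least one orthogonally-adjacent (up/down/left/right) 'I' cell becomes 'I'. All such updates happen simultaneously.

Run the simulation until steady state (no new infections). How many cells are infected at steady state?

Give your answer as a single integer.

Answer: 52

Derivation:
Step 0 (initial): 2 infected
Step 1: +6 new -> 8 infected
Step 2: +10 new -> 18 infected
Step 3: +9 new -> 27 infected
Step 4: +6 new -> 33 infected
Step 5: +7 new -> 40 infected
Step 6: +7 new -> 47 infected
Step 7: +4 new -> 51 infected
Step 8: +1 new -> 52 infected
Step 9: +0 new -> 52 infected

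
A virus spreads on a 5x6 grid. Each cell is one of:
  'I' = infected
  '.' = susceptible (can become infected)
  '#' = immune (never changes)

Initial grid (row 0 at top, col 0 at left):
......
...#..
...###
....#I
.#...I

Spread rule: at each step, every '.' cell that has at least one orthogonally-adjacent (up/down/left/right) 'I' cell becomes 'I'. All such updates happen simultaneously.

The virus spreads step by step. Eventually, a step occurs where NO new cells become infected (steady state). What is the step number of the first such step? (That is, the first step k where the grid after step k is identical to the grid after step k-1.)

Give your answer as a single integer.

Answer: 12

Derivation:
Step 0 (initial): 2 infected
Step 1: +1 new -> 3 infected
Step 2: +1 new -> 4 infected
Step 3: +2 new -> 6 infected
Step 4: +1 new -> 7 infected
Step 5: +2 new -> 9 infected
Step 6: +3 new -> 12 infected
Step 7: +4 new -> 16 infected
Step 8: +3 new -> 19 infected
Step 9: +2 new -> 21 infected
Step 10: +2 new -> 23 infected
Step 11: +1 new -> 24 infected
Step 12: +0 new -> 24 infected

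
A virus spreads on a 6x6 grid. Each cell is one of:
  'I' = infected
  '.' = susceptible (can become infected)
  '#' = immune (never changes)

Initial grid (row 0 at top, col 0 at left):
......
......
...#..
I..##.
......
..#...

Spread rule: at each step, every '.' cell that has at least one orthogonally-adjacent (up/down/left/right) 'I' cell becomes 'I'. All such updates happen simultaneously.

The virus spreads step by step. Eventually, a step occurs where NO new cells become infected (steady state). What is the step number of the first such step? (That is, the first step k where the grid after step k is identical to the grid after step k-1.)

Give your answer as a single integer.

Step 0 (initial): 1 infected
Step 1: +3 new -> 4 infected
Step 2: +5 new -> 9 infected
Step 3: +5 new -> 14 infected
Step 4: +3 new -> 17 infected
Step 5: +4 new -> 21 infected
Step 6: +4 new -> 25 infected
Step 7: +5 new -> 30 infected
Step 8: +2 new -> 32 infected
Step 9: +0 new -> 32 infected

Answer: 9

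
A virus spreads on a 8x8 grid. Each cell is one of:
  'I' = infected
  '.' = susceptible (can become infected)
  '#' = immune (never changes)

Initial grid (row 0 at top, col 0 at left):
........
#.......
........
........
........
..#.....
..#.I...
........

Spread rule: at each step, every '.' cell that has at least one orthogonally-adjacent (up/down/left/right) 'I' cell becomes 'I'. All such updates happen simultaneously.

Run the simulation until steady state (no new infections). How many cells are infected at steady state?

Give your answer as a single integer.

Answer: 61

Derivation:
Step 0 (initial): 1 infected
Step 1: +4 new -> 5 infected
Step 2: +6 new -> 11 infected
Step 3: +7 new -> 18 infected
Step 4: +8 new -> 26 infected
Step 5: +9 new -> 35 infected
Step 6: +10 new -> 45 infected
Step 7: +8 new -> 53 infected
Step 8: +5 new -> 58 infected
Step 9: +2 new -> 60 infected
Step 10: +1 new -> 61 infected
Step 11: +0 new -> 61 infected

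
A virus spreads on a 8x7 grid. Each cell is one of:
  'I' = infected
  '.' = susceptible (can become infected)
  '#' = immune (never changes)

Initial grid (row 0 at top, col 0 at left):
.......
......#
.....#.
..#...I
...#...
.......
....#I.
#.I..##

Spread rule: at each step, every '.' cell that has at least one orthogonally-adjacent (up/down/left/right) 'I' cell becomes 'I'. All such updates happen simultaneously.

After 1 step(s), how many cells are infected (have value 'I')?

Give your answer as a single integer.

Answer: 11

Derivation:
Step 0 (initial): 3 infected
Step 1: +8 new -> 11 infected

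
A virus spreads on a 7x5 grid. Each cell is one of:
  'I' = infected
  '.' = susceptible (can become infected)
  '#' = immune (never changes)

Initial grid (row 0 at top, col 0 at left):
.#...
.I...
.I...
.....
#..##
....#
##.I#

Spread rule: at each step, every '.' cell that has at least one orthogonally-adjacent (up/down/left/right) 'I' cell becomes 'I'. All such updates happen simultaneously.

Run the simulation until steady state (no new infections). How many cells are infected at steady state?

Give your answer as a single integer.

Step 0 (initial): 3 infected
Step 1: +7 new -> 10 infected
Step 2: +8 new -> 18 infected
Step 3: +6 new -> 24 infected
Step 4: +3 new -> 27 infected
Step 5: +0 new -> 27 infected

Answer: 27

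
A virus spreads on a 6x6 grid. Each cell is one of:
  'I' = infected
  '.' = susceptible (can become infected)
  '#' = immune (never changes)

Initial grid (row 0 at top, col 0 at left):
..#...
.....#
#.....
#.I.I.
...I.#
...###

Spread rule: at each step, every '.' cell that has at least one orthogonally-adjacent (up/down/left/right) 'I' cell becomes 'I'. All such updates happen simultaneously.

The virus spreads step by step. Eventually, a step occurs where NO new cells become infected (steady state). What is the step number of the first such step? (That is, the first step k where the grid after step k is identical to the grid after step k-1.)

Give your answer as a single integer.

Answer: 6

Derivation:
Step 0 (initial): 3 infected
Step 1: +7 new -> 10 infected
Step 2: +7 new -> 17 infected
Step 3: +5 new -> 22 infected
Step 4: +5 new -> 27 infected
Step 5: +1 new -> 28 infected
Step 6: +0 new -> 28 infected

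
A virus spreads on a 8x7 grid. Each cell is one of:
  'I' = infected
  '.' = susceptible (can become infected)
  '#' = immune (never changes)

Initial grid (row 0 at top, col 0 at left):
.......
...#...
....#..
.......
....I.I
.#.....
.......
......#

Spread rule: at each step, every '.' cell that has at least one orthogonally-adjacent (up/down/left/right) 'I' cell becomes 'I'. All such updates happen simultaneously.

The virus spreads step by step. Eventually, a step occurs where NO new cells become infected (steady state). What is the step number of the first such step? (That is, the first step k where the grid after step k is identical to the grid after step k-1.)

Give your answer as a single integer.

Answer: 9

Derivation:
Step 0 (initial): 2 infected
Step 1: +6 new -> 8 infected
Step 2: +8 new -> 16 infected
Step 3: +9 new -> 25 infected
Step 4: +8 new -> 33 infected
Step 5: +8 new -> 41 infected
Step 6: +6 new -> 47 infected
Step 7: +4 new -> 51 infected
Step 8: +1 new -> 52 infected
Step 9: +0 new -> 52 infected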